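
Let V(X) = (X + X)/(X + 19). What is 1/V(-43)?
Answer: 12/43 ≈ 0.27907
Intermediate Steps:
V(X) = 2*X/(19 + X) (V(X) = (2*X)/(19 + X) = 2*X/(19 + X))
1/V(-43) = 1/(2*(-43)/(19 - 43)) = 1/(2*(-43)/(-24)) = 1/(2*(-43)*(-1/24)) = 1/(43/12) = 12/43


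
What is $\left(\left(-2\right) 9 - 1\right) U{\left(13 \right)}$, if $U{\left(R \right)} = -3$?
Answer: $57$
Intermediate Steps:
$\left(\left(-2\right) 9 - 1\right) U{\left(13 \right)} = \left(\left(-2\right) 9 - 1\right) \left(-3\right) = \left(-18 - 1\right) \left(-3\right) = \left(-19\right) \left(-3\right) = 57$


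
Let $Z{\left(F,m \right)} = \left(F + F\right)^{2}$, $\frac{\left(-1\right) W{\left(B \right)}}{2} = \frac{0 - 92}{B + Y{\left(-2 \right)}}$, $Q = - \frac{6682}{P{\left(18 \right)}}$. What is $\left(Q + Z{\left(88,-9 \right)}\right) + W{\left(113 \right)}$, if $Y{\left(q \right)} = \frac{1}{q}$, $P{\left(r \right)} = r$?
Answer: $\frac{2295481}{75} \approx 30606.0$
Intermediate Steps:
$Q = - \frac{3341}{9}$ ($Q = - \frac{6682}{18} = \left(-6682\right) \frac{1}{18} = - \frac{3341}{9} \approx -371.22$)
$W{\left(B \right)} = \frac{184}{- \frac{1}{2} + B}$ ($W{\left(B \right)} = - 2 \frac{0 - 92}{B + \frac{1}{-2}} = - 2 \left(- \frac{92}{B - \frac{1}{2}}\right) = - 2 \left(- \frac{92}{- \frac{1}{2} + B}\right) = \frac{184}{- \frac{1}{2} + B}$)
$Z{\left(F,m \right)} = 4 F^{2}$ ($Z{\left(F,m \right)} = \left(2 F\right)^{2} = 4 F^{2}$)
$\left(Q + Z{\left(88,-9 \right)}\right) + W{\left(113 \right)} = \left(- \frac{3341}{9} + 4 \cdot 88^{2}\right) + \frac{368}{-1 + 2 \cdot 113} = \left(- \frac{3341}{9} + 4 \cdot 7744\right) + \frac{368}{-1 + 226} = \left(- \frac{3341}{9} + 30976\right) + \frac{368}{225} = \frac{275443}{9} + 368 \cdot \frac{1}{225} = \frac{275443}{9} + \frac{368}{225} = \frac{2295481}{75}$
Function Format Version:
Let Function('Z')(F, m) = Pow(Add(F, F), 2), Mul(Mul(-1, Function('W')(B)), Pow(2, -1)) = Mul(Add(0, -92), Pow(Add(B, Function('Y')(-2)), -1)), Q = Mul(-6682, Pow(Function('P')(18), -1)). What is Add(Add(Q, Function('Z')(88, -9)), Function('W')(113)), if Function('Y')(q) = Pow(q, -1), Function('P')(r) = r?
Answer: Rational(2295481, 75) ≈ 30606.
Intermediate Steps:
Q = Rational(-3341, 9) (Q = Mul(-6682, Pow(18, -1)) = Mul(-6682, Rational(1, 18)) = Rational(-3341, 9) ≈ -371.22)
Function('W')(B) = Mul(184, Pow(Add(Rational(-1, 2), B), -1)) (Function('W')(B) = Mul(-2, Mul(Add(0, -92), Pow(Add(B, Pow(-2, -1)), -1))) = Mul(-2, Mul(-92, Pow(Add(B, Rational(-1, 2)), -1))) = Mul(-2, Mul(-92, Pow(Add(Rational(-1, 2), B), -1))) = Mul(184, Pow(Add(Rational(-1, 2), B), -1)))
Function('Z')(F, m) = Mul(4, Pow(F, 2)) (Function('Z')(F, m) = Pow(Mul(2, F), 2) = Mul(4, Pow(F, 2)))
Add(Add(Q, Function('Z')(88, -9)), Function('W')(113)) = Add(Add(Rational(-3341, 9), Mul(4, Pow(88, 2))), Mul(368, Pow(Add(-1, Mul(2, 113)), -1))) = Add(Add(Rational(-3341, 9), Mul(4, 7744)), Mul(368, Pow(Add(-1, 226), -1))) = Add(Add(Rational(-3341, 9), 30976), Mul(368, Pow(225, -1))) = Add(Rational(275443, 9), Mul(368, Rational(1, 225))) = Add(Rational(275443, 9), Rational(368, 225)) = Rational(2295481, 75)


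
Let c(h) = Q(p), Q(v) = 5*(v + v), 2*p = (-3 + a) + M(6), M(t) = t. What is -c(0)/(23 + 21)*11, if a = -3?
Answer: 0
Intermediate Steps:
p = 0 (p = ((-3 - 3) + 6)/2 = (-6 + 6)/2 = (1/2)*0 = 0)
Q(v) = 10*v (Q(v) = 5*(2*v) = 10*v)
c(h) = 0 (c(h) = 10*0 = 0)
-c(0)/(23 + 21)*11 = -0/(23 + 21)*11 = -0/44*11 = -(1/44)*0*11 = -0*11 = -1*0 = 0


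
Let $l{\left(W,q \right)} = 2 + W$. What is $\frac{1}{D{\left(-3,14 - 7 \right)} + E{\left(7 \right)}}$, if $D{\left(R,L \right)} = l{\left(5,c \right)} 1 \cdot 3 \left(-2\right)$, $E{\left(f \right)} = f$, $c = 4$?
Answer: $- \frac{1}{35} \approx -0.028571$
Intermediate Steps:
$D{\left(R,L \right)} = -42$ ($D{\left(R,L \right)} = \left(2 + 5\right) 1 \cdot 3 \left(-2\right) = 7 \cdot 3 \left(-2\right) = 7 \left(-6\right) = -42$)
$\frac{1}{D{\left(-3,14 - 7 \right)} + E{\left(7 \right)}} = \frac{1}{-42 + 7} = \frac{1}{-35} = - \frac{1}{35}$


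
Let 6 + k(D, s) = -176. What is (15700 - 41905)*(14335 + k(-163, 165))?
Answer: -370879365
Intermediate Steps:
k(D, s) = -182 (k(D, s) = -6 - 176 = -182)
(15700 - 41905)*(14335 + k(-163, 165)) = (15700 - 41905)*(14335 - 182) = -26205*14153 = -370879365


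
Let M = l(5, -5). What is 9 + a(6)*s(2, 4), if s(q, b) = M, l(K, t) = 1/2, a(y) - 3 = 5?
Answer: 13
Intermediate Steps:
a(y) = 8 (a(y) = 3 + 5 = 8)
l(K, t) = 1/2
M = 1/2 ≈ 0.50000
s(q, b) = 1/2
9 + a(6)*s(2, 4) = 9 + 8*(1/2) = 9 + 4 = 13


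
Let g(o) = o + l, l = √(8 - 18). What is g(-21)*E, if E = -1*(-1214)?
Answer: -25494 + 1214*I*√10 ≈ -25494.0 + 3839.0*I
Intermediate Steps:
E = 1214
l = I*√10 (l = √(-10) = I*√10 ≈ 3.1623*I)
g(o) = o + I*√10
g(-21)*E = (-21 + I*√10)*1214 = -25494 + 1214*I*√10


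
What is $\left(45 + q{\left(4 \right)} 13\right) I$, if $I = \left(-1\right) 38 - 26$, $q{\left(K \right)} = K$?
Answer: $-6208$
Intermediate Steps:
$I = -64$ ($I = -38 - 26 = -64$)
$\left(45 + q{\left(4 \right)} 13\right) I = \left(45 + 4 \cdot 13\right) \left(-64\right) = \left(45 + 52\right) \left(-64\right) = 97 \left(-64\right) = -6208$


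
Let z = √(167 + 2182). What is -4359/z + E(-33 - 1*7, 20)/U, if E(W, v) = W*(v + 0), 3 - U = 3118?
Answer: 160/623 - 1453*√29/87 ≈ -89.682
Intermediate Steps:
z = 9*√29 (z = √2349 = 9*√29 ≈ 48.466)
U = -3115 (U = 3 - 1*3118 = 3 - 3118 = -3115)
E(W, v) = W*v
-4359/z + E(-33 - 1*7, 20)/U = -4359*√29/261 + ((-33 - 1*7)*20)/(-3115) = -1453*√29/87 + ((-33 - 7)*20)*(-1/3115) = -1453*√29/87 - 40*20*(-1/3115) = -1453*√29/87 - 800*(-1/3115) = -1453*√29/87 + 160/623 = 160/623 - 1453*√29/87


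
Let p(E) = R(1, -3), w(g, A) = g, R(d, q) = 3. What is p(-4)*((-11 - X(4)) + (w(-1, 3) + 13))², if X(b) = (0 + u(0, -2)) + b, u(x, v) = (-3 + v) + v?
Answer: 48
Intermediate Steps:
u(x, v) = -3 + 2*v
X(b) = -7 + b (X(b) = (0 + (-3 + 2*(-2))) + b = (0 + (-3 - 4)) + b = (0 - 7) + b = -7 + b)
p(E) = 3
p(-4)*((-11 - X(4)) + (w(-1, 3) + 13))² = 3*((-11 - (-7 + 4)) + (-1 + 13))² = 3*((-11 - 1*(-3)) + 12)² = 3*((-11 + 3) + 12)² = 3*(-8 + 12)² = 3*4² = 3*16 = 48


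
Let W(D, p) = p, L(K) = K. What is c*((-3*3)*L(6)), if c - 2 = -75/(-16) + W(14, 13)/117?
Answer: -2937/8 ≈ -367.13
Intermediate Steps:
c = 979/144 (c = 2 + (-75/(-16) + 13/117) = 2 + (-75*(-1/16) + 13*(1/117)) = 2 + (75/16 + ⅑) = 2 + 691/144 = 979/144 ≈ 6.7986)
c*((-3*3)*L(6)) = 979*(-3*3*6)/144 = 979*(-9*6)/144 = (979/144)*(-54) = -2937/8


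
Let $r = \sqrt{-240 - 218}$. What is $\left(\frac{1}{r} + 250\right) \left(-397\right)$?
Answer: $-99250 + \frac{397 i \sqrt{458}}{458} \approx -99250.0 + 18.551 i$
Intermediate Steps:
$r = i \sqrt{458}$ ($r = \sqrt{-458} = i \sqrt{458} \approx 21.401 i$)
$\left(\frac{1}{r} + 250\right) \left(-397\right) = \left(\frac{1}{i \sqrt{458}} + 250\right) \left(-397\right) = \left(- \frac{i \sqrt{458}}{458} + 250\right) \left(-397\right) = \left(250 - \frac{i \sqrt{458}}{458}\right) \left(-397\right) = -99250 + \frac{397 i \sqrt{458}}{458}$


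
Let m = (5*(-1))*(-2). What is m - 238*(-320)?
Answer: 76170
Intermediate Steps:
m = 10 (m = -5*(-2) = 10)
m - 238*(-320) = 10 - 238*(-320) = 10 + 76160 = 76170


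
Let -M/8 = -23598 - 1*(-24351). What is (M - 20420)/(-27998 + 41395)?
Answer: -26444/13397 ≈ -1.9739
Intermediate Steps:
M = -6024 (M = -8*(-23598 - 1*(-24351)) = -8*(-23598 + 24351) = -8*753 = -6024)
(M - 20420)/(-27998 + 41395) = (-6024 - 20420)/(-27998 + 41395) = -26444/13397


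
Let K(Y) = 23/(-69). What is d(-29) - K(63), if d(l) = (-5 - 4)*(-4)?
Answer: 109/3 ≈ 36.333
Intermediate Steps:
d(l) = 36 (d(l) = -9*(-4) = 36)
K(Y) = -⅓ (K(Y) = 23*(-1/69) = -⅓)
d(-29) - K(63) = 36 - 1*(-⅓) = 36 + ⅓ = 109/3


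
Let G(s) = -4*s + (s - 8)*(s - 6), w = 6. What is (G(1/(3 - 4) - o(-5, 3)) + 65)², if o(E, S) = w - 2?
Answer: 51984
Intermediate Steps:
o(E, S) = 4 (o(E, S) = 6 - 2 = 4)
G(s) = -4*s + (-8 + s)*(-6 + s)
(G(1/(3 - 4) - o(-5, 3)) + 65)² = ((48 + (1/(3 - 4) - 1*4)² - 18*(1/(3 - 4) - 1*4)) + 65)² = ((48 + (1/(-1) - 4)² - 18*(1/(-1) - 4)) + 65)² = ((48 + (-1 - 4)² - 18*(-1 - 4)) + 65)² = ((48 + (-5)² - 18*(-5)) + 65)² = ((48 + 25 + 90) + 65)² = (163 + 65)² = 228² = 51984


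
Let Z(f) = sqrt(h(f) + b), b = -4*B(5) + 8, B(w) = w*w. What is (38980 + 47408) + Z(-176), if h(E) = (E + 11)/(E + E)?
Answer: 86388 + I*sqrt(5858)/8 ≈ 86388.0 + 9.5672*I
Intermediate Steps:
B(w) = w**2
h(E) = (11 + E)/(2*E) (h(E) = (11 + E)/((2*E)) = (11 + E)*(1/(2*E)) = (11 + E)/(2*E))
b = -92 (b = -4*5**2 + 8 = -4*25 + 8 = -100 + 8 = -92)
Z(f) = sqrt(-92 + (11 + f)/(2*f)) (Z(f) = sqrt((11 + f)/(2*f) - 92) = sqrt(-92 + (11 + f)/(2*f)))
(38980 + 47408) + Z(-176) = (38980 + 47408) + sqrt(-366 + 22/(-176))/2 = 86388 + sqrt(-366 + 22*(-1/176))/2 = 86388 + sqrt(-366 - 1/8)/2 = 86388 + sqrt(-2929/8)/2 = 86388 + (I*sqrt(5858)/4)/2 = 86388 + I*sqrt(5858)/8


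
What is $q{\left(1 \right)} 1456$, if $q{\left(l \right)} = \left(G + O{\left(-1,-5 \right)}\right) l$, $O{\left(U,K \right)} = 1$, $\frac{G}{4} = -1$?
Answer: $-4368$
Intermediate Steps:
$G = -4$ ($G = 4 \left(-1\right) = -4$)
$q{\left(l \right)} = - 3 l$ ($q{\left(l \right)} = \left(-4 + 1\right) l = - 3 l$)
$q{\left(1 \right)} 1456 = \left(-3\right) 1 \cdot 1456 = \left(-3\right) 1456 = -4368$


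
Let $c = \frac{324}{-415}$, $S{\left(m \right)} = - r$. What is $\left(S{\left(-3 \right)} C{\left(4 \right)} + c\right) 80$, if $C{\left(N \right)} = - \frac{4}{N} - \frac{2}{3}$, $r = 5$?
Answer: $\frac{150448}{249} \approx 604.21$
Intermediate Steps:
$S{\left(m \right)} = -5$ ($S{\left(m \right)} = \left(-1\right) 5 = -5$)
$C{\left(N \right)} = - \frac{2}{3} - \frac{4}{N}$ ($C{\left(N \right)} = - \frac{4}{N} - \frac{2}{3} = - \frac{2}{3} - \frac{4}{N}$)
$c = - \frac{324}{415}$ ($c = 324 \left(- \frac{1}{415}\right) = - \frac{324}{415} \approx -0.78072$)
$\left(S{\left(-3 \right)} C{\left(4 \right)} + c\right) 80 = \left(- 5 \left(- \frac{2}{3} - \frac{4}{4}\right) - \frac{324}{415}\right) 80 = \left(- 5 \left(- \frac{2}{3} - 1\right) - \frac{324}{415}\right) 80 = \left(\left(-5\right) \left(- \frac{5}{3}\right) - \frac{324}{415}\right) 80 = \left(\frac{25}{3} - \frac{324}{415}\right) 80 = \frac{9403}{1245} \cdot 80 = \frac{150448}{249}$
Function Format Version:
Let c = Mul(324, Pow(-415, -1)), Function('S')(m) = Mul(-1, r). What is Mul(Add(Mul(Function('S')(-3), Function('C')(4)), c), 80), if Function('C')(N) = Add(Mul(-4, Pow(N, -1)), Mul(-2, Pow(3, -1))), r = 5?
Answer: Rational(150448, 249) ≈ 604.21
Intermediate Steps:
Function('S')(m) = -5 (Function('S')(m) = Mul(-1, 5) = -5)
Function('C')(N) = Add(Rational(-2, 3), Mul(-4, Pow(N, -1))) (Function('C')(N) = Add(Mul(-4, Pow(N, -1)), Mul(-2, Rational(1, 3))) = Add(Mul(-4, Pow(N, -1)), Rational(-2, 3)) = Add(Rational(-2, 3), Mul(-4, Pow(N, -1))))
c = Rational(-324, 415) (c = Mul(324, Rational(-1, 415)) = Rational(-324, 415) ≈ -0.78072)
Mul(Add(Mul(Function('S')(-3), Function('C')(4)), c), 80) = Mul(Add(Mul(-5, Add(Rational(-2, 3), Mul(-4, Pow(4, -1)))), Rational(-324, 415)), 80) = Mul(Add(Mul(-5, Add(Rational(-2, 3), Mul(-4, Rational(1, 4)))), Rational(-324, 415)), 80) = Mul(Add(Mul(-5, Add(Rational(-2, 3), -1)), Rational(-324, 415)), 80) = Mul(Add(Mul(-5, Rational(-5, 3)), Rational(-324, 415)), 80) = Mul(Add(Rational(25, 3), Rational(-324, 415)), 80) = Mul(Rational(9403, 1245), 80) = Rational(150448, 249)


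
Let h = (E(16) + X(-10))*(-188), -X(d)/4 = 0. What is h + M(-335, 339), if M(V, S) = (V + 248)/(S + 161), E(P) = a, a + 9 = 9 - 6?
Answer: 563913/500 ≈ 1127.8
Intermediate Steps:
a = -6 (a = -9 + (9 - 6) = -9 + 3 = -6)
E(P) = -6
X(d) = 0 (X(d) = -4*0 = 0)
M(V, S) = (248 + V)/(161 + S)
h = 1128 (h = (-6 + 0)*(-188) = -6*(-188) = 1128)
h + M(-335, 339) = 1128 + (248 - 335)/(161 + 339) = 1128 - 87/500 = 563913/500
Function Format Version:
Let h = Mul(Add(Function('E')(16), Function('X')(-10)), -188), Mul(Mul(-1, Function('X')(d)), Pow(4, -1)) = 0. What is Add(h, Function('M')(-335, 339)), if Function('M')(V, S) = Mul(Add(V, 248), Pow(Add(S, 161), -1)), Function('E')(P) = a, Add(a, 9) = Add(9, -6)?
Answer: Rational(563913, 500) ≈ 1127.8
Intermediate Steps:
a = -6 (a = Add(-9, Add(9, -6)) = Add(-9, 3) = -6)
Function('E')(P) = -6
Function('X')(d) = 0 (Function('X')(d) = Mul(-4, 0) = 0)
Function('M')(V, S) = Mul(Pow(Add(161, S), -1), Add(248, V)) (Function('M')(V, S) = Mul(Add(248, V), Pow(Add(161, S), -1)) = Mul(Pow(Add(161, S), -1), Add(248, V)))
h = 1128 (h = Mul(Add(-6, 0), -188) = Mul(-6, -188) = 1128)
Add(h, Function('M')(-335, 339)) = Add(1128, Mul(Pow(Add(161, 339), -1), Add(248, -335))) = Add(1128, Mul(Pow(500, -1), -87)) = Add(1128, Mul(Rational(1, 500), -87)) = Add(1128, Rational(-87, 500)) = Rational(563913, 500)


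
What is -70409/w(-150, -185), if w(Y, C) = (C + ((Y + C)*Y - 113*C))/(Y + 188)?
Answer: -1337771/35485 ≈ -37.700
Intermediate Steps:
w(Y, C) = (-112*C + Y*(C + Y))/(188 + Y) (w(Y, C) = (C + ((C + Y)*Y - 113*C))/(188 + Y) = (C + (Y*(C + Y) - 113*C))/(188 + Y) = (C + (-113*C + Y*(C + Y)))/(188 + Y) = (-112*C + Y*(C + Y))/(188 + Y))
-70409/w(-150, -185) = -70409*(188 - 150)/((-150)² - 112*(-185) - 185*(-150)) = -70409*38/(22500 + 20720 + 27750) = -70409/((1/38)*70970) = -70409/35485/19 = -70409*19/35485 = -1337771/35485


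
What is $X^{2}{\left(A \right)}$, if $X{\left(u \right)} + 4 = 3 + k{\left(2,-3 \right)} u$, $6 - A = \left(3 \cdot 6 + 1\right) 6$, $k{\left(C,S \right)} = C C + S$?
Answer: $11881$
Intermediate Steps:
$k{\left(C,S \right)} = S + C^{2}$ ($k{\left(C,S \right)} = C^{2} + S = S + C^{2}$)
$A = -108$ ($A = 6 - \left(3 \cdot 6 + 1\right) 6 = 6 - \left(18 + 1\right) 6 = 6 - 19 \cdot 6 = 6 - 114 = -108$)
$X{\left(u \right)} = -1 + u$ ($X{\left(u \right)} = -4 + \left(3 + \left(-3 + 2^{2}\right) u\right) = -4 + \left(3 + \left(-3 + 4\right) u\right) = -4 + \left(3 + 1 u\right) = -4 + \left(3 + u\right) = -1 + u$)
$X^{2}{\left(A \right)} = \left(-1 - 108\right)^{2} = \left(-109\right)^{2} = 11881$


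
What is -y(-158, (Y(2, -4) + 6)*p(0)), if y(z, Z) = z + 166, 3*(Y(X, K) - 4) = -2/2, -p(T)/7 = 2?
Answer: -8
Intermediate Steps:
p(T) = -14 (p(T) = -7*2 = -14)
Y(X, K) = 11/3 (Y(X, K) = 4 + (-2/2)/3 = 4 + (-2*½)/3 = 4 + (⅓)*(-1) = 4 - ⅓ = 11/3)
y(z, Z) = 166 + z
-y(-158, (Y(2, -4) + 6)*p(0)) = -(166 - 158) = -1*8 = -8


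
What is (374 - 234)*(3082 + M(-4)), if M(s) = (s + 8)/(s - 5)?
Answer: 3882760/9 ≈ 4.3142e+5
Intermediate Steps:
M(s) = (8 + s)/(-5 + s)
(374 - 234)*(3082 + M(-4)) = (374 - 234)*(3082 + (8 - 4)/(-5 - 4)) = 140*(3082 + 4/(-9)) = 140*(3082 - ⅑*4) = 140*(3082 - 4/9) = 140*(27734/9) = 3882760/9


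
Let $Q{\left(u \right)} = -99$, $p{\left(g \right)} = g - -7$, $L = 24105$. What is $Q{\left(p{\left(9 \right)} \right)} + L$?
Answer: $24006$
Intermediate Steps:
$p{\left(g \right)} = 7 + g$ ($p{\left(g \right)} = g + 7 = 7 + g$)
$Q{\left(p{\left(9 \right)} \right)} + L = -99 + 24105 = 24006$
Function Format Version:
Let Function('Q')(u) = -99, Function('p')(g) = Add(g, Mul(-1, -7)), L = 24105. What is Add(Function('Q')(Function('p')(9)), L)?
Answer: 24006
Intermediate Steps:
Function('p')(g) = Add(7, g) (Function('p')(g) = Add(g, 7) = Add(7, g))
Add(Function('Q')(Function('p')(9)), L) = Add(-99, 24105) = 24006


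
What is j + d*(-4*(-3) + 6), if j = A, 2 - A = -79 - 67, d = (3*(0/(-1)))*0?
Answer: 148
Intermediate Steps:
d = 0 (d = (3*(0*(-1)))*0 = (3*0)*0 = 0*0 = 0)
A = 148 (A = 2 - (-79 - 67) = 2 - 1*(-146) = 2 + 146 = 148)
j = 148
j + d*(-4*(-3) + 6) = 148 + 0*(-4*(-3) + 6) = 148 + 0*(12 + 6) = 148 + 0*18 = 148 + 0 = 148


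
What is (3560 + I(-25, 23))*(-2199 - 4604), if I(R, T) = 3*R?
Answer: -23708455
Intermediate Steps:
(3560 + I(-25, 23))*(-2199 - 4604) = (3560 + 3*(-25))*(-2199 - 4604) = (3560 - 75)*(-6803) = 3485*(-6803) = -23708455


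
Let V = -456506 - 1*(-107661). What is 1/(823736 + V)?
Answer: 1/474891 ≈ 2.1057e-6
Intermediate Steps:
V = -348845 (V = -456506 + 107661 = -348845)
1/(823736 + V) = 1/(823736 - 348845) = 1/474891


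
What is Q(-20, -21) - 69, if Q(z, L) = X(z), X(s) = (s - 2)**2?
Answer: 415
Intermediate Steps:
X(s) = (-2 + s)**2
Q(z, L) = (-2 + z)**2
Q(-20, -21) - 69 = (-2 - 20)**2 - 69 = (-22)**2 - 69 = 484 - 69 = 415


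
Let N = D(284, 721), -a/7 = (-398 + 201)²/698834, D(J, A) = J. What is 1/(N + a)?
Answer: 698834/198197193 ≈ 0.0035260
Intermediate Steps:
a = -271663/698834 (a = -7*(-398 + 201)²/698834 = -7*(-197)²/698834 = -271663/698834 ≈ -0.38874)
N = 284
1/(N + a) = 1/(284 - 271663/698834) = 1/(198197193/698834) = 698834/198197193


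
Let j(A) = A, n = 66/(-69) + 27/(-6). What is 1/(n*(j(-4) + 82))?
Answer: -23/9789 ≈ -0.0023496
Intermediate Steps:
n = -251/46 (n = 66*(-1/69) + 27*(-⅙) = -22/23 - 9/2 = -251/46 ≈ -5.4565)
1/(n*(j(-4) + 82)) = 1/(-251*(-4 + 82)/46) = 1/(-251/46*78) = 1/(-9789/23) = -23/9789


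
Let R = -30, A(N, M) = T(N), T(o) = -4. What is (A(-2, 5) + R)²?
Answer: 1156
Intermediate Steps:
A(N, M) = -4
(A(-2, 5) + R)² = (-4 - 30)² = (-34)² = 1156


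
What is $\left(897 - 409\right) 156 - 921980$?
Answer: $-845852$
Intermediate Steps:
$\left(897 - 409\right) 156 - 921980 = 488 \cdot 156 - 921980 = 76128 - 921980 = -845852$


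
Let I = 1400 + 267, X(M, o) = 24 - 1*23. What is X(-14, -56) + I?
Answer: 1668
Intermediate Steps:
X(M, o) = 1 (X(M, o) = 24 - 23 = 1)
I = 1667
X(-14, -56) + I = 1 + 1667 = 1668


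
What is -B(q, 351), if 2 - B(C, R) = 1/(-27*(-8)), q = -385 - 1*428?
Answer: -431/216 ≈ -1.9954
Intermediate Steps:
q = -813 (q = -385 - 428 = -813)
B(C, R) = 431/216 (B(C, R) = 2 - 1/((-27*(-8))) = 2 - 1/216 = 431/216)
-B(q, 351) = -1*431/216 = -431/216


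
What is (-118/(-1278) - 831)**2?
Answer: 281907902500/408321 ≈ 6.9041e+5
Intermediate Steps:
(-118/(-1278) - 831)**2 = (-118*(-1/1278) - 831)**2 = (59/639 - 831)**2 = (-530950/639)**2 = 281907902500/408321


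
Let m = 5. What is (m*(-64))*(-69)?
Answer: 22080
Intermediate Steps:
(m*(-64))*(-69) = (5*(-64))*(-69) = -320*(-69) = 22080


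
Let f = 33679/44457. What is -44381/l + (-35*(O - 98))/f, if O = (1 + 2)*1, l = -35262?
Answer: 5213906798249/1187588898 ≈ 4390.3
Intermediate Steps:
O = 3 (O = 3*1 = 3)
f = 33679/44457 (f = 33679*(1/44457) = 33679/44457 ≈ 0.75756)
-44381/l + (-35*(O - 98))/f = -44381/(-35262) + (-35*(3 - 98))/(33679/44457) = -44381*(-1/35262) - 35*(-95)*(44457/33679) = 44381/35262 + 3325*(44457/33679) = 44381/35262 + 147819525/33679 = 5213906798249/1187588898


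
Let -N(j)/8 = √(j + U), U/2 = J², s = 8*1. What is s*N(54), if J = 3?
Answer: -384*√2 ≈ -543.06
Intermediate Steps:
s = 8
U = 18 (U = 2*3² = 2*9 = 18)
N(j) = -8*√(18 + j) (N(j) = -8*√(j + 18) = -8*√(18 + j))
s*N(54) = 8*(-8*√(18 + 54)) = 8*(-48*√2) = -384*√2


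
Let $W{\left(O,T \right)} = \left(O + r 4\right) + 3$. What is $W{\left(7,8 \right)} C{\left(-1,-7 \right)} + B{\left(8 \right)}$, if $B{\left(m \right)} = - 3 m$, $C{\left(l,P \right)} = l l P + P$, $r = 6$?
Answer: $-500$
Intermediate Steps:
$C{\left(l,P \right)} = P + P l^{2}$ ($C{\left(l,P \right)} = l^{2} P + P = P l^{2} + P = P + P l^{2}$)
$W{\left(O,T \right)} = 27 + O$ ($W{\left(O,T \right)} = \left(O + 6 \cdot 4\right) + 3 = \left(O + 24\right) + 3 = \left(24 + O\right) + 3 = 27 + O$)
$W{\left(7,8 \right)} C{\left(-1,-7 \right)} + B{\left(8 \right)} = \left(27 + 7\right) \left(- 7 \left(1 + \left(-1\right)^{2}\right)\right) - 24 = 34 \left(- 7 \left(1 + 1\right)\right) - 24 = 34 \left(\left(-7\right) 2\right) - 24 = 34 \left(-14\right) - 24 = -476 - 24 = -500$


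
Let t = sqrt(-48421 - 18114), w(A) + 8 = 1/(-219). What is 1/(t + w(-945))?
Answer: -383907/3194158144 - 47961*I*sqrt(66535)/3194158144 ≈ -0.00012019 - 0.0038731*I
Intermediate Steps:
w(A) = -1753/219 (w(A) = -8 + 1/(-219) = -8 - 1/219 = -1753/219)
t = I*sqrt(66535) (t = sqrt(-66535) = I*sqrt(66535) ≈ 257.94*I)
1/(t + w(-945)) = 1/(I*sqrt(66535) - 1753/219) = 1/(-1753/219 + I*sqrt(66535))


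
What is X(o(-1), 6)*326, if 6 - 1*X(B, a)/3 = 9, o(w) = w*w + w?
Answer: -2934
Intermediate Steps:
o(w) = w + w² (o(w) = w² + w = w + w²)
X(B, a) = -9 (X(B, a) = 18 - 3*9 = 18 - 27 = -9)
X(o(-1), 6)*326 = -9*326 = -2934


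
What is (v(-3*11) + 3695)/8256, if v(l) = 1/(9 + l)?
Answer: 88679/198144 ≈ 0.44755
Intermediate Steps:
(v(-3*11) + 3695)/8256 = (1/(9 - 3*11) + 3695)/8256 = (1/(9 - 33) + 3695)*(1/8256) = (1/(-24) + 3695)*(1/8256) = (-1/24 + 3695)*(1/8256) = (88679/24)*(1/8256) = 88679/198144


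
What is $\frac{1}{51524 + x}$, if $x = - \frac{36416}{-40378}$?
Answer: $\frac{20189}{1040236244} \approx 1.9408 \cdot 10^{-5}$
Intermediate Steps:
$x = \frac{18208}{20189}$ ($x = \left(-36416\right) \left(- \frac{1}{40378}\right) = \frac{18208}{20189} \approx 0.90188$)
$\frac{1}{51524 + x} = \frac{1}{51524 + \frac{18208}{20189}} = \frac{1}{\frac{1040236244}{20189}} = \frac{20189}{1040236244}$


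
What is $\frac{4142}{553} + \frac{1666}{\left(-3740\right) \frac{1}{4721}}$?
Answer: $- \frac{127469317}{60830} \approx -2095.5$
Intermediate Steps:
$\frac{4142}{553} + \frac{1666}{\left(-3740\right) \frac{1}{4721}} = 4142 \cdot \frac{1}{553} + \frac{1666}{\left(-3740\right) \frac{1}{4721}} = \frac{4142}{553} + \frac{1666}{- \frac{3740}{4721}} = \frac{4142}{553} + 1666 \left(- \frac{4721}{3740}\right) = \frac{4142}{553} - \frac{231329}{110} = - \frac{127469317}{60830}$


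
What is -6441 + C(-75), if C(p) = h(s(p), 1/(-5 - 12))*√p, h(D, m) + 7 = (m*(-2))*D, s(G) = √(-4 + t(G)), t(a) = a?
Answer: -6441 - 10*√237/17 - 35*I*√3 ≈ -6450.1 - 60.622*I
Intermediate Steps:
s(G) = √(-4 + G)
h(D, m) = -7 - 2*D*m (h(D, m) = -7 + (m*(-2))*D = -7 + (-2*m)*D = -7 - 2*D*m)
C(p) = √p*(-7 + 2*√(-4 + p)/17) (C(p) = (-7 - 2*√(-4 + p)/(-5 - 12))*√p = (-7 - 2*√(-4 + p)/(-17))*√p = (-7 - 2*√(-4 + p)*(-1/17))*√p = (-7 + 2*√(-4 + p)/17)*√p = √p*(-7 + 2*√(-4 + p)/17))
-6441 + C(-75) = -6441 + √(-75)*(-119 + 2*√(-4 - 75))/17 = -6441 + (5*I*√3)*(-119 + 2*√(-79))/17 = -6441 + (5*I*√3)*(-119 + 2*(I*√79))/17 = -6441 + (5*I*√3)*(-119 + 2*I*√79)/17 = -6441 + 5*I*√3*(-119 + 2*I*√79)/17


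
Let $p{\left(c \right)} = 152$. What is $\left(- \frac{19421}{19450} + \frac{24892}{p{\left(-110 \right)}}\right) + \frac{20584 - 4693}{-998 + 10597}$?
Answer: $\frac{291624629487}{1773655225} \approx 164.42$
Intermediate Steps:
$\left(- \frac{19421}{19450} + \frac{24892}{p{\left(-110 \right)}}\right) + \frac{20584 - 4693}{-998 + 10597} = \left(- \frac{19421}{19450} + \frac{24892}{152}\right) + \frac{20584 - 4693}{-998 + 10597} = \left(\left(-19421\right) \frac{1}{19450} + 24892 \cdot \frac{1}{152}\right) + \frac{15891}{9599} = \left(- \frac{19421}{19450} + \frac{6223}{38}\right) + 15891 \cdot \frac{1}{9599} = \frac{30074838}{184775} + \frac{15891}{9599} = \frac{291624629487}{1773655225}$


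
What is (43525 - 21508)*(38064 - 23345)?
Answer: 324068223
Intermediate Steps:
(43525 - 21508)*(38064 - 23345) = 22017*14719 = 324068223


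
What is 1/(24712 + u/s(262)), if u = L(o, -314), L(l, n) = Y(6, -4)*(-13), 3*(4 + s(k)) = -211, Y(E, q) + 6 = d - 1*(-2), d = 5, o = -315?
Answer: 223/5510815 ≈ 4.0466e-5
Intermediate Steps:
Y(E, q) = 1 (Y(E, q) = -6 + (5 - 1*(-2)) = -6 + (5 + 2) = -6 + 7 = 1)
s(k) = -223/3 (s(k) = -4 + (⅓)*(-211) = -4 - 211/3 = -223/3)
L(l, n) = -13 (L(l, n) = 1*(-13) = -13)
u = -13
1/(24712 + u/s(262)) = 1/(24712 - 13/(-223/3)) = 1/(24712 - 13*(-3/223)) = 1/(24712 + 39/223) = 1/(5510815/223) = 223/5510815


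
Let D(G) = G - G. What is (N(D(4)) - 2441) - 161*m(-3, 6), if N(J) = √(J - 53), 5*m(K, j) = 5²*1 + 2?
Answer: -16552/5 + I*√53 ≈ -3310.4 + 7.2801*I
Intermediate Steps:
D(G) = 0
m(K, j) = 27/5 (m(K, j) = (5²*1 + 2)/5 = (25*1 + 2)/5 = (25 + 2)/5 = (⅕)*27 = 27/5)
N(J) = √(-53 + J)
(N(D(4)) - 2441) - 161*m(-3, 6) = (√(-53 + 0) - 2441) - 161*27/5 = (√(-53) - 2441) - 4347/5 = (I*√53 - 2441) - 4347/5 = (-2441 + I*√53) - 4347/5 = -16552/5 + I*√53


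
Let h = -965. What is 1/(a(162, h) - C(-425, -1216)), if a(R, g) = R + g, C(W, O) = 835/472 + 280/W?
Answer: -40120/32260903 ≈ -0.0012436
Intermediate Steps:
C(W, O) = 835/472 + 280/W (C(W, O) = 835*(1/472) + 280/W = 835/472 + 280/W)
1/(a(162, h) - C(-425, -1216)) = 1/((162 - 965) - (835/472 + 280/(-425))) = 1/(-803 - (835/472 + 280*(-1/425))) = 1/(-803 - (835/472 - 56/85)) = 1/(-803 - 1*44543/40120) = 1/(-803 - 44543/40120) = 1/(-32260903/40120) = -40120/32260903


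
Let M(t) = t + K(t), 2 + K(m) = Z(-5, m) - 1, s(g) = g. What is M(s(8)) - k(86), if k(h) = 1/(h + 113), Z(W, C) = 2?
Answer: 1392/199 ≈ 6.9950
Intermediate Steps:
K(m) = -1 (K(m) = -2 + (2 - 1) = -2 + 1 = -1)
k(h) = 1/(113 + h)
M(t) = -1 + t (M(t) = t - 1 = -1 + t)
M(s(8)) - k(86) = (-1 + 8) - 1/(113 + 86) = 7 - 1/199 = 1392/199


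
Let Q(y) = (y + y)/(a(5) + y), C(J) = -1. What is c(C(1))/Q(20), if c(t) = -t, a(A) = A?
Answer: 5/8 ≈ 0.62500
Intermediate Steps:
Q(y) = 2*y/(5 + y) (Q(y) = (y + y)/(5 + y) = (2*y)/(5 + y) = 2*y/(5 + y))
c(C(1))/Q(20) = (-1*(-1))/((2*20/(5 + 20))) = 1/(2*20/25) = 1/(2*20*(1/25)) = 1/(8/5) = 1*(5/8) = 5/8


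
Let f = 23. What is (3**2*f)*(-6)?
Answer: -1242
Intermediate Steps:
(3**2*f)*(-6) = (3**2*23)*(-6) = (9*23)*(-6) = 207*(-6) = -1242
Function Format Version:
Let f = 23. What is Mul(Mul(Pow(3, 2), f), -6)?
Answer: -1242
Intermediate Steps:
Mul(Mul(Pow(3, 2), f), -6) = Mul(Mul(Pow(3, 2), 23), -6) = Mul(Mul(9, 23), -6) = Mul(207, -6) = -1242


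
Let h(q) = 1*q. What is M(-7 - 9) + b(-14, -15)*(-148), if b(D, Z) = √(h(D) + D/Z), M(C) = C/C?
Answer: 1 - 2072*I*√15/15 ≈ 1.0 - 534.99*I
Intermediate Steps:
h(q) = q
M(C) = 1
b(D, Z) = √(D + D/Z)
M(-7 - 9) + b(-14, -15)*(-148) = 1 + √(-14 - 14/(-15))*(-148) = 1 + √(-14 - 14*(-1/15))*(-148) = 1 + √(-14 + 14/15)*(-148) = 1 + √(-196/15)*(-148) = 1 + (14*I*√15/15)*(-148) = 1 - 2072*I*√15/15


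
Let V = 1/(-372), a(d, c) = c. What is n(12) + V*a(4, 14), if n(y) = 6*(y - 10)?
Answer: 2225/186 ≈ 11.962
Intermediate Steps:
n(y) = -60 + 6*y (n(y) = 6*(-10 + y) = -60 + 6*y)
V = -1/372 ≈ -0.0026882
n(12) + V*a(4, 14) = (-60 + 6*12) - 1/372*14 = (-60 + 72) - 7/186 = 12 - 7/186 = 2225/186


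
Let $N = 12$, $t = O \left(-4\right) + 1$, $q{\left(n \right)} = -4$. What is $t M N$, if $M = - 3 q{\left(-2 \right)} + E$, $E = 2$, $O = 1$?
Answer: $-504$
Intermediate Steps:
$t = -3$ ($t = 1 \left(-4\right) + 1 = -4 + 1 = -3$)
$M = 14$ ($M = \left(-3\right) \left(-4\right) + 2 = 12 + 2 = 14$)
$t M N = \left(-3\right) 14 \cdot 12 = \left(-42\right) 12 = -504$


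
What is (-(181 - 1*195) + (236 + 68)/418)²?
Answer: 26244/121 ≈ 216.89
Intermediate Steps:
(-(181 - 1*195) + (236 + 68)/418)² = (-(181 - 195) + 304*(1/418))² = (-1*(-14) + 8/11)² = (14 + 8/11)² = (162/11)² = 26244/121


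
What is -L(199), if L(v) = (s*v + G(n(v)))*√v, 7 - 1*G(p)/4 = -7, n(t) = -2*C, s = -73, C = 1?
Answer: 14471*√199 ≈ 2.0414e+5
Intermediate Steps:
n(t) = -2 (n(t) = -2*1 = -2)
G(p) = 56 (G(p) = 28 - 4*(-7) = 28 + 28 = 56)
L(v) = √v*(56 - 73*v) (L(v) = (-73*v + 56)*√v = (56 - 73*v)*√v = √v*(56 - 73*v))
-L(199) = -√199*(56 - 73*199) = -√199*(56 - 14527) = -√199*(-14471) = -(-14471)*√199 = 14471*√199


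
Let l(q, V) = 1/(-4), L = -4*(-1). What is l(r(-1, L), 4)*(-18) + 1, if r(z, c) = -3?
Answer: 11/2 ≈ 5.5000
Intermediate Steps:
L = 4
l(q, V) = -1/4
l(r(-1, L), 4)*(-18) + 1 = -1/4*(-18) + 1 = 9/2 + 1 = 11/2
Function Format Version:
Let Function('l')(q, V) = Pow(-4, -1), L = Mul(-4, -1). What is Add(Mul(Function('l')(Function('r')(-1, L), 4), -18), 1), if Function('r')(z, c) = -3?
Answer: Rational(11, 2) ≈ 5.5000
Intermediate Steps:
L = 4
Function('l')(q, V) = Rational(-1, 4)
Add(Mul(Function('l')(Function('r')(-1, L), 4), -18), 1) = Add(Mul(Rational(-1, 4), -18), 1) = Add(Rational(9, 2), 1) = Rational(11, 2)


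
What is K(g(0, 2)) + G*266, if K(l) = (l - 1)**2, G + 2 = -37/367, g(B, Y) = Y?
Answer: -204719/367 ≈ -557.82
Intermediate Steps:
G = -771/367 (G = -2 - 37/367 = -771/367 ≈ -2.1008)
K(l) = (-1 + l)**2
K(g(0, 2)) + G*266 = (-1 + 2)**2 - 771/367*266 = 1**2 - 205086/367 = 1 - 205086/367 = -204719/367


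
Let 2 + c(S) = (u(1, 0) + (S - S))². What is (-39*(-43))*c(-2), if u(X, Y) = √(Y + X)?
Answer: -1677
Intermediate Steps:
u(X, Y) = √(X + Y)
c(S) = -1 (c(S) = -2 + (√(1 + 0) + (S - S))² = -2 + (√1 + 0)² = -2 + (1 + 0)² = -2 + 1² = -2 + 1 = -1)
(-39*(-43))*c(-2) = -39*(-43)*(-1) = 1677*(-1) = -1677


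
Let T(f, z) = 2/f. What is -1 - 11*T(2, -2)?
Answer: -12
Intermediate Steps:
-1 - 11*T(2, -2) = -1 - 22/2 = -1 - 11*1 = -1 - 11 = -12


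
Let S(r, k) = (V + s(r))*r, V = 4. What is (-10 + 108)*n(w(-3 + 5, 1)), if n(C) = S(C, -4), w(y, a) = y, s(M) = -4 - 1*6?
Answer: -1176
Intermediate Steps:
s(M) = -10 (s(M) = -4 - 6 = -10)
S(r, k) = -6*r (S(r, k) = (4 - 10)*r = -6*r)
n(C) = -6*C
(-10 + 108)*n(w(-3 + 5, 1)) = (-10 + 108)*(-6*(-3 + 5)) = 98*(-6*2) = 98*(-12) = -1176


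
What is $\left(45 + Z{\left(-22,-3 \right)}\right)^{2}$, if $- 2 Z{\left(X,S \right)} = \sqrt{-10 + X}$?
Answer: $2017 - 180 i \sqrt{2} \approx 2017.0 - 254.56 i$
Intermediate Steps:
$Z{\left(X,S \right)} = - \frac{\sqrt{-10 + X}}{2}$
$\left(45 + Z{\left(-22,-3 \right)}\right)^{2} = \left(45 - \frac{\sqrt{-10 - 22}}{2}\right)^{2} = \left(45 - \frac{\sqrt{-32}}{2}\right)^{2} = \left(45 - \frac{4 i \sqrt{2}}{2}\right)^{2} = \left(45 - 2 i \sqrt{2}\right)^{2}$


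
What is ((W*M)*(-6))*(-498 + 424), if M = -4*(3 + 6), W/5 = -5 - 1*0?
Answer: 399600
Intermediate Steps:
W = -25 (W = 5*(-5 - 1*0) = 5*(-5 + 0) = 5*(-5) = -25)
M = -36 (M = -4*9 = -36)
((W*M)*(-6))*(-498 + 424) = (-25*(-36)*(-6))*(-498 + 424) = (900*(-6))*(-74) = -5400*(-74) = 399600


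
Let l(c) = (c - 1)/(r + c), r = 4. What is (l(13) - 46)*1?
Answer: -770/17 ≈ -45.294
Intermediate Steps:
l(c) = (-1 + c)/(4 + c) (l(c) = (c - 1)/(4 + c) = (-1 + c)/(4 + c))
(l(13) - 46)*1 = ((-1 + 13)/(4 + 13) - 46)*1 = (12/17 - 46)*1 = -770/17*1 = -770/17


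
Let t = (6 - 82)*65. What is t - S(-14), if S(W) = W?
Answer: -4926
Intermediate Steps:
t = -4940 (t = -76*65 = -4940)
t - S(-14) = -4940 - 1*(-14) = -4940 + 14 = -4926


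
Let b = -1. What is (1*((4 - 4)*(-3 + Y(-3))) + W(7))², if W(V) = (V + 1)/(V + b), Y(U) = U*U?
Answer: 16/9 ≈ 1.7778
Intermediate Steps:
Y(U) = U²
W(V) = (1 + V)/(-1 + V) (W(V) = (V + 1)/(V - 1) = (1 + V)/(-1 + V))
(1*((4 - 4)*(-3 + Y(-3))) + W(7))² = (1*((4 - 4)*(-3 + (-3)²)) + (1 + 7)/(-1 + 7))² = (1*(0*(-3 + 9)) + 8/6)² = (1*(0*6) + (⅙)*8)² = (1*0 + 4/3)² = (0 + 4/3)² = (4/3)² = 16/9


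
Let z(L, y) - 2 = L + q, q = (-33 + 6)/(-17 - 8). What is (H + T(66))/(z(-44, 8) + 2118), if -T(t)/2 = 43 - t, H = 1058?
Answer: 9200/17309 ≈ 0.53152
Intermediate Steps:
q = 27/25 (q = -27/(-25) = -27*(-1/25) = 27/25 ≈ 1.0800)
T(t) = -86 + 2*t (T(t) = -2*(43 - t) = -86 + 2*t)
z(L, y) = 77/25 + L (z(L, y) = 2 + (L + 27/25) = 2 + (27/25 + L) = 77/25 + L)
(H + T(66))/(z(-44, 8) + 2118) = (1058 + (-86 + 2*66))/((77/25 - 44) + 2118) = (1058 + (-86 + 132))/(-1023/25 + 2118) = (1058 + 46)/(51927/25) = 1104*(25/51927) = 9200/17309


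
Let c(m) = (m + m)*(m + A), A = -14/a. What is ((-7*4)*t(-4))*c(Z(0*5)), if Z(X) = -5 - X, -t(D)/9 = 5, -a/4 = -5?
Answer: 71820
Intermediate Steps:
a = 20 (a = -4*(-5) = 20)
t(D) = -45 (t(D) = -9*5 = -45)
A = -7/10 (A = -14/20 = -14*1/20 = -7/10 ≈ -0.70000)
c(m) = 2*m*(-7/10 + m) (c(m) = (m + m)*(m - 7/10) = (2*m)*(-7/10 + m) = 2*m*(-7/10 + m))
((-7*4)*t(-4))*c(Z(0*5)) = (-7*4*(-45))*((-5 - 0*5)*(-7 + 10*(-5 - 0*5))/5) = (-28*(-45))*((-5 - 1*0)*(-7 + 10*(-5 - 1*0))/5) = 1260*((-5 + 0)*(-7 + 10*(-5 + 0))/5) = 1260*((⅕)*(-5)*(-7 + 10*(-5))) = 1260*((⅕)*(-5)*(-7 - 50)) = 1260*((⅕)*(-5)*(-57)) = 1260*57 = 71820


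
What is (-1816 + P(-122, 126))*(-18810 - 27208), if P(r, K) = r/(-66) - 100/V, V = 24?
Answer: 920429027/11 ≈ 8.3675e+7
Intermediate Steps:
P(r, K) = -25/6 - r/66 (P(r, K) = r/(-66) - 100/24 = r*(-1/66) - 100*1/24 = -r/66 - 25/6 = -25/6 - r/66)
(-1816 + P(-122, 126))*(-18810 - 27208) = (-1816 + (-25/6 - 1/66*(-122)))*(-18810 - 27208) = (-1816 + (-25/6 + 61/33))*(-46018) = (-1816 - 51/22)*(-46018) = -40003/22*(-46018) = 920429027/11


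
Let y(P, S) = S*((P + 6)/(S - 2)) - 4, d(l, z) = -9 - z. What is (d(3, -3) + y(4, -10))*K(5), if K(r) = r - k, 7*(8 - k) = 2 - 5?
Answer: 40/7 ≈ 5.7143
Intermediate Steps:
k = 59/7 (k = 8 - (2 - 5)/7 = 8 - ⅐*(-3) = 8 + 3/7 = 59/7 ≈ 8.4286)
K(r) = -59/7 + r (K(r) = r - 1*59/7 = r - 59/7 = -59/7 + r)
y(P, S) = -4 + S*(6 + P)/(-2 + S) (y(P, S) = S*((6 + P)/(-2 + S)) - 4 = S*(6 + P)/(-2 + S) - 4 = -4 + S*(6 + P)/(-2 + S))
(d(3, -3) + y(4, -10))*K(5) = ((-9 - 1*(-3)) + (8 + 2*(-10) + 4*(-10))/(-2 - 10))*(-59/7 + 5) = ((-9 + 3) + (8 - 20 - 40)/(-12))*(-24/7) = (-6 - 1/12*(-52))*(-24/7) = (-6 + 13/3)*(-24/7) = -5/3*(-24/7) = 40/7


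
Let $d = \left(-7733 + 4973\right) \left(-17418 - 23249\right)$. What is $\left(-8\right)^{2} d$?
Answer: $7183418880$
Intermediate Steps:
$d = 112240920$ ($d = \left(-2760\right) \left(-40667\right) = 112240920$)
$\left(-8\right)^{2} d = \left(-8\right)^{2} \cdot 112240920 = 64 \cdot 112240920 = 7183418880$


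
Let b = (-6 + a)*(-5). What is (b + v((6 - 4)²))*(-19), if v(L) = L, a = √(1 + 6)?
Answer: -646 + 95*√7 ≈ -394.65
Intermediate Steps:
a = √7 ≈ 2.6458
b = 30 - 5*√7 (b = (-6 + √7)*(-5) = 30 - 5*√7 ≈ 16.771)
(b + v((6 - 4)²))*(-19) = ((30 - 5*√7) + (6 - 4)²)*(-19) = ((30 - 5*√7) + 2²)*(-19) = ((30 - 5*√7) + 4)*(-19) = (34 - 5*√7)*(-19) = -646 + 95*√7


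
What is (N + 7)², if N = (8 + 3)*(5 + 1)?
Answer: 5329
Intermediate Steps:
N = 66 (N = 11*6 = 66)
(N + 7)² = (66 + 7)² = 73² = 5329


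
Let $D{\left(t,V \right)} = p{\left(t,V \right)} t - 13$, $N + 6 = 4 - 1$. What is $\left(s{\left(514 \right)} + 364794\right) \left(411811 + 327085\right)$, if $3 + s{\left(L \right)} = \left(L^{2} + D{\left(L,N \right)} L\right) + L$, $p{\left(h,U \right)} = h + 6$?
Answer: $101971149628144$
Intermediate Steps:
$p{\left(h,U \right)} = 6 + h$
$N = -3$ ($N = -6 + \left(4 - 1\right) = -6 + 3 = -3$)
$D{\left(t,V \right)} = -13 + t \left(6 + t\right)$ ($D{\left(t,V \right)} = \left(6 + t\right) t - 13 = t \left(6 + t\right) - 13 = -13 + t \left(6 + t\right)$)
$s{\left(L \right)} = -3 + L + L^{2} + L \left(-13 + L \left(6 + L\right)\right)$ ($s{\left(L \right)} = -3 + \left(\left(L^{2} + \left(-13 + L \left(6 + L\right)\right) L\right) + L\right) = -3 + \left(\left(L^{2} + L \left(-13 + L \left(6 + L\right)\right)\right) + L\right) = -3 + \left(L + L^{2} + L \left(-13 + L \left(6 + L\right)\right)\right) = -3 + L + L^{2} + L \left(-13 + L \left(6 + L\right)\right)$)
$\left(s{\left(514 \right)} + 364794\right) \left(411811 + 327085\right) = \left(\left(-3 + 514^{3} - 6168 + 7 \cdot 514^{2}\right) + 364794\right) \left(411811 + 327085\right) = \left(\left(-3 + 135796744 - 6168 + 7 \cdot 264196\right) + 364794\right) 738896 = \left(\left(-3 + 135796744 - 6168 + 1849372\right) + 364794\right) 738896 = \left(137639945 + 364794\right) 738896 = 138004739 \cdot 738896 = 101971149628144$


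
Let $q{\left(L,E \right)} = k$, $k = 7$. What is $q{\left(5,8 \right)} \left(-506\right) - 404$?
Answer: $-3946$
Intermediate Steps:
$q{\left(L,E \right)} = 7$
$q{\left(5,8 \right)} \left(-506\right) - 404 = 7 \left(-506\right) - 404 = -3542 - 404 = -3946$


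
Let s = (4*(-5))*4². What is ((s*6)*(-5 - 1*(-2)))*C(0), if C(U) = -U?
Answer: 0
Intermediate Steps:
s = -320 (s = -20*16 = -320)
((s*6)*(-5 - 1*(-2)))*C(0) = ((-320*6)*(-5 - 1*(-2)))*(-1*0) = -1920*(-5 + 2)*0 = -1920*(-3)*0 = 5760*0 = 0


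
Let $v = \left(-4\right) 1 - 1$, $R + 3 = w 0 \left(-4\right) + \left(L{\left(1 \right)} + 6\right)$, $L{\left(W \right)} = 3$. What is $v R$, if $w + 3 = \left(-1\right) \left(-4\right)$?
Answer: $-30$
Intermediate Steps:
$w = 1$ ($w = -3 - -4 = -3 + 4 = 1$)
$R = 6$ ($R = -3 + \left(1 \cdot 0 \left(-4\right) + \left(3 + 6\right)\right) = -3 + \left(1 \cdot 0 + 9\right) = -3 + \left(0 + 9\right) = -3 + 9 = 6$)
$v = -5$ ($v = -4 + \left(-3 + 2\right) = -4 - 1 = -5$)
$v R = \left(-5\right) 6 = -30$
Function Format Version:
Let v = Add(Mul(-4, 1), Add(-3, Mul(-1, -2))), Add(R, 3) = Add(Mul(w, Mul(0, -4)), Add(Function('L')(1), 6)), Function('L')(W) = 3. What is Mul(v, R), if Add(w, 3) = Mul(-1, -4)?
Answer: -30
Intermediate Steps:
w = 1 (w = Add(-3, Mul(-1, -4)) = Add(-3, 4) = 1)
R = 6 (R = Add(-3, Add(Mul(1, Mul(0, -4)), Add(3, 6))) = Add(-3, Add(Mul(1, 0), 9)) = Add(-3, Add(0, 9)) = Add(-3, 9) = 6)
v = -5 (v = Add(-4, Add(-3, 2)) = Add(-4, -1) = -5)
Mul(v, R) = Mul(-5, 6) = -30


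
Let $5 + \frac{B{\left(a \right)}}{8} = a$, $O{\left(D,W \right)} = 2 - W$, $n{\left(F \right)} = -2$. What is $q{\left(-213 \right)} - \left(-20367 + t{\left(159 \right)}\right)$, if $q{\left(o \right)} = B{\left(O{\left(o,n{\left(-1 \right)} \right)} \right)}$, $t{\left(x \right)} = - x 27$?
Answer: $24652$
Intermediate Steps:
$t{\left(x \right)} = - 27 x$
$B{\left(a \right)} = -40 + 8 a$
$q{\left(o \right)} = -8$ ($q{\left(o \right)} = -40 + 8 \left(2 - -2\right) = -40 + 8 \left(2 + 2\right) = -40 + 8 \cdot 4 = -40 + 32 = -8$)
$q{\left(-213 \right)} - \left(-20367 + t{\left(159 \right)}\right) = -8 + \left(20367 - \left(-27\right) 159\right) = -8 + \left(20367 - -4293\right) = -8 + \left(20367 + 4293\right) = -8 + 24660 = 24652$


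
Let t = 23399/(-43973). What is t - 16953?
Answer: -745497668/43973 ≈ -16954.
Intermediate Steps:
t = -23399/43973 (t = 23399*(-1/43973) = -23399/43973 ≈ -0.53212)
t - 16953 = -23399/43973 - 16953 = -745497668/43973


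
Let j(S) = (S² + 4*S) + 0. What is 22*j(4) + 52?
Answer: 756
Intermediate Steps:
j(S) = S² + 4*S
22*j(4) + 52 = 22*(4*(4 + 4)) + 52 = 22*(4*8) + 52 = 22*32 + 52 = 704 + 52 = 756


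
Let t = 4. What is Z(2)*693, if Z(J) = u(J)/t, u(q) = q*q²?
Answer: 1386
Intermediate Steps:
u(q) = q³
Z(J) = J³/4
Z(2)*693 = ((¼)*2³)*693 = ((¼)*8)*693 = 2*693 = 1386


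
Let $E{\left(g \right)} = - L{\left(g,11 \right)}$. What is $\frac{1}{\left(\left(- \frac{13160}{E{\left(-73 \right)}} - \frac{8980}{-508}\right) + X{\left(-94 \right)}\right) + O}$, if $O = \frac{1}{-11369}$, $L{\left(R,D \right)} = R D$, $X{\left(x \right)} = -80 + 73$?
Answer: $- \frac{1159421989}{6621998769} \approx -0.17509$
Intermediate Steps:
$X{\left(x \right)} = -7$
$L{\left(R,D \right)} = D R$
$E{\left(g \right)} = - 11 g$
$O = - \frac{1}{11369} \approx -8.7959 \cdot 10^{-5}$
$\frac{1}{\left(\left(- \frac{13160}{E{\left(-73 \right)}} - \frac{8980}{-508}\right) + X{\left(-94 \right)}\right) + O} = \frac{1}{\left(\left(- \frac{13160}{\left(-11\right) \left(-73\right)} - \frac{8980}{-508}\right) - 7\right) - \frac{1}{11369}} = \frac{1}{\left(\left(- \frac{13160}{803} - - \frac{2245}{127}\right) - 7\right) - \frac{1}{11369}} = \frac{1}{\left(\left(\left(-13160\right) \frac{1}{803} + \frac{2245}{127}\right) - 7\right) - \frac{1}{11369}} = \frac{1}{\left(\left(- \frac{13160}{803} + \frac{2245}{127}\right) - 7\right) - \frac{1}{11369}} = \frac{1}{\left(\frac{131415}{101981} - 7\right) - \frac{1}{11369}} = \frac{1}{- \frac{582452}{101981} - \frac{1}{11369}} = \frac{1}{- \frac{6621998769}{1159421989}} = - \frac{1159421989}{6621998769}$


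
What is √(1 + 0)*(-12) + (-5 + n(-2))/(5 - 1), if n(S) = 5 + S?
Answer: -25/2 ≈ -12.500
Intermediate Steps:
√(1 + 0)*(-12) + (-5 + n(-2))/(5 - 1) = √(1 + 0)*(-12) + (-5 + (5 - 2))/(5 - 1) = √1*(-12) + (-5 + 3)/4 = 1*(-12) - 2*¼ = -12 - ½ = -25/2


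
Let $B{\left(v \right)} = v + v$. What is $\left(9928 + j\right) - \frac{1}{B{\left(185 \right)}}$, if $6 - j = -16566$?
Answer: $\frac{9804999}{370} \approx 26500.0$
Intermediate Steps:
$B{\left(v \right)} = 2 v$
$j = 16572$ ($j = 6 - -16566 = 6 + 16566 = 16572$)
$\left(9928 + j\right) - \frac{1}{B{\left(185 \right)}} = \left(9928 + 16572\right) - \frac{1}{2 \cdot 185} = 26500 - \frac{1}{370} = \frac{9804999}{370}$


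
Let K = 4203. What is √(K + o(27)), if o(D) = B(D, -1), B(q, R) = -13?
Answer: √4190 ≈ 64.730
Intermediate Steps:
o(D) = -13
√(K + o(27)) = √(4203 - 13) = √4190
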